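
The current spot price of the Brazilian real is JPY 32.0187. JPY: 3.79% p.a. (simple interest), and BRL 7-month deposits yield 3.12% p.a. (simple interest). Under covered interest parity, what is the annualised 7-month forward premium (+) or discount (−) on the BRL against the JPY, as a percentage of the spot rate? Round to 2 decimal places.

T = 7/12 years.
No-arbitrage forward: 32.0187 × 1.0221083 / 1.018200 = 32.1416019 JPY/BRL.
(F − S)/S ÷ T = (32.1416019 − 32.0187)/32.0187/(7/12) = 0.006580 → 0.66%.

+0.66%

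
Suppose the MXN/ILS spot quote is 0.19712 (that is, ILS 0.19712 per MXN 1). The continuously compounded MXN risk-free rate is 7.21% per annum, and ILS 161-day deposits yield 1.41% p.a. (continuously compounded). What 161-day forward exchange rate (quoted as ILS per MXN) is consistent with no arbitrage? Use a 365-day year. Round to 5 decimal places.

T = 161/365 years.
Growth of 1 ILS over T: e^(0.0141×161/365) = 1.0062388.
MXN accumulates by e^(0.0721×161/365) = 1.0323141.
CIP: F = S · (grow ILS)/(grow MXN) = 0.19712 × 1.0062388/1.0323141 = 0.1921409 ILS per MXN.

0.19214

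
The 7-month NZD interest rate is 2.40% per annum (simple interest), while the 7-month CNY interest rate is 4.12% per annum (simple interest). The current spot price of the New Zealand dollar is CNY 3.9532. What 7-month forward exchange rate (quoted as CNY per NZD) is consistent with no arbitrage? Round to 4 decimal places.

T = 7/12 years.
CNY growth factor: 1 + 0.0412×7/12 = 1.0240333.
NZD growth factor: 1 + 0.0240×7/12 = 1.014000.
Forward (CNY per NZD) = 3.9532 × 1.0240333 / 1.014000 = 3.992316.

3.9923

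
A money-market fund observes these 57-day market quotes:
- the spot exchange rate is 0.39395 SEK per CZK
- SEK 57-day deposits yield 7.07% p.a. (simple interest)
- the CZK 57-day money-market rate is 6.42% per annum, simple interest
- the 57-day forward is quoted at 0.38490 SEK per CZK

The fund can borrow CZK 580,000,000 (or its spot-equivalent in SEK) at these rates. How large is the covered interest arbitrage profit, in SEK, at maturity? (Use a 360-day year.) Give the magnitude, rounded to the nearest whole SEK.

SEK 5,537,511

T = 57/360 years.
Keep in CZK, deliver into the forward: 580,000,000·1.010165·0.38490 = SEK 225,511,254.93.
Swap to SEK now, deposit: 580,000,000·0.39395·1.01119416667 = SEK 231,048,766.34.
The quoted forward undervalues CZK, so borrow CZK, convert to SEK at spot, deposit the SEK at 7.07%, and buy CZK forward at 0.38490 to cover the loan.
The gap between the two covered legs is SEK 5,537,511.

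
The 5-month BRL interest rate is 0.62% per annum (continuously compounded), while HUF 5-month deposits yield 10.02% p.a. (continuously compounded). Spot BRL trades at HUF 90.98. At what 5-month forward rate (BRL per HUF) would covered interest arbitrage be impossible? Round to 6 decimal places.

T = 5/12 years.
HUF growth factor: e^(0.1002×5/12) = 1.0426338.
BRL growth factor: e^(0.0062×5/12) = 1.0025867.
So F = 90.98 × 1.0426338 / 1.0025867 = 94.61408 (HUF/BRL).
Quoted the other way: 1/94.61408 = 0.010569 BRL per HUF.

0.010569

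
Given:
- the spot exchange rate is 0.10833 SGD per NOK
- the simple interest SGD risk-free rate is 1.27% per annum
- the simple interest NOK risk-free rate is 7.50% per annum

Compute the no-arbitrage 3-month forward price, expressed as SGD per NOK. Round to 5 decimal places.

T = 3/12 years.
SGD accumulates by 1 + 0.0127×3/12 = 1.003175.
NOK accumulates by 1 + 0.0750×3/12 = 1.018750.
So F = 0.10833 × 1.003175 / 1.018750 = 0.1066738 (SGD/NOK).

0.10667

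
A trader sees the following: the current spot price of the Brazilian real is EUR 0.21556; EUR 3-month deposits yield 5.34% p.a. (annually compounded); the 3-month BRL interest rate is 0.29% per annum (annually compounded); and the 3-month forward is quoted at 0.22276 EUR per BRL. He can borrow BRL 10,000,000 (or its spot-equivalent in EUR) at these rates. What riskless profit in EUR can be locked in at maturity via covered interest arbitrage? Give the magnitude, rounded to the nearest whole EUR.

EUR 45,395

T = 3/12 years.
Keep in BRL, deliver into the forward: 10,000,000·1.000724213·0.22276 = EUR 2,229,213.26.
Swap to EUR now, deposit: 10,000,000·0.21556·1.0130907 = EUR 2,183,818.31.
The quoted forward overvalues BRL, so borrow EUR, buy BRL at spot, deposit the BRL at 0.29%, and sell the proceeds forward at 0.22276.
The gap between the two covered legs is EUR 45,395.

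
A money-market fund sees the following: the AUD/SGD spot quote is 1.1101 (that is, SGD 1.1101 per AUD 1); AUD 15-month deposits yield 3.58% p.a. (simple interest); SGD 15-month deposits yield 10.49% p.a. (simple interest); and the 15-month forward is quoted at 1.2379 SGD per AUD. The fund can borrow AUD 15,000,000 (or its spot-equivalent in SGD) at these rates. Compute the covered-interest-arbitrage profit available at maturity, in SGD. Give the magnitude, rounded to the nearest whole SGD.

T = 15/12 years.
Route A — deposit AUD, sell forward: 15,000,000 × 1.044750 × 1.2379 = SGD 19,399,440.38.
Route B — convert at spot, deposit SGD: 15,000,000 × 1.1101 × 1.131125 = SGD 18,834,927.94.
The quoted forward overvalues AUD, so borrow SGD, buy AUD at spot, deposit the AUD at 3.58%, and sell the proceeds forward at 1.2379.
The gap between the two covered legs is SGD 564,512.

SGD 564,512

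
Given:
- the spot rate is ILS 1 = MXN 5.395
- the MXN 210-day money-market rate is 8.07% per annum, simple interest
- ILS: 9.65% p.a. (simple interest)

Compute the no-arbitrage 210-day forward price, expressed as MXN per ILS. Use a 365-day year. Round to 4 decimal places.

T = 210/365 years.
MXN growth factor: 1 + 0.0807×210/365 = 1.0464301.
Growth of 1 ILS over T: 1 + 0.0965×210/365 = 1.0555205.
Forward (MXN per ILS) = 5.395 × 1.0464301 / 1.0555205 = 5.348537.

5.3485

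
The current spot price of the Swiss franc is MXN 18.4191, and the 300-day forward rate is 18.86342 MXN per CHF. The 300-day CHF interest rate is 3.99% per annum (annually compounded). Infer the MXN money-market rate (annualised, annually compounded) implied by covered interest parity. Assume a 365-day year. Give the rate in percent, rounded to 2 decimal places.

T = 300/365 years.
F/S = 18.86342/18.4191 = 1.0241228 = (growth of MXN) / (growth of CHF).
CHF growth factor: (1 + 0.0399)^(300/365) = 1.0326798.
Hence g_MXN = 1.0575909.
Annualise: 1.0575909^(365/300) − 1 = 0.070500 = 7.05%.

7.05%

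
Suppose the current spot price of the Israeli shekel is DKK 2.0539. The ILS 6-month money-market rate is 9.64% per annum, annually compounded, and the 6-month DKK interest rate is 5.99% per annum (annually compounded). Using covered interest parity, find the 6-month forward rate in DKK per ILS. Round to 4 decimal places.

T = 6/12 years.
Growth of 1 DKK over T: (1 + 0.0599)^(6/12) = 1.0295144.
ILS accumulates by (1 + 0.0964)^(6/12) = 1.0470912.
CIP: F = S · (grow DKK)/(grow ILS) = 2.0539 × 1.0295144/1.0470912 = 2.019423 DKK per ILS.

2.0194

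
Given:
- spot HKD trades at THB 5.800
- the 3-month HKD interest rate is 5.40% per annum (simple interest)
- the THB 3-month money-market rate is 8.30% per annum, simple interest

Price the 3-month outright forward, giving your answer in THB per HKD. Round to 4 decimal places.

5.8415

T = 3/12 years.
THB growth factor: 1 + 0.0830×3/12 = 1.020750.
HKD accumulates by 1 + 0.0540×3/12 = 1.013500.
Forward (THB per HKD) = 5.8 × 1.020750 / 1.013500 = 5.841490.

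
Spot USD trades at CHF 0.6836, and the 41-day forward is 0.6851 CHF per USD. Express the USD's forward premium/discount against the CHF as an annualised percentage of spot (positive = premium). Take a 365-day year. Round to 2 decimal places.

+1.95%

T = 41/365 years.
(F − S)/S = (0.6851 − 0.6836)/0.6836 = 0.0021943.
Annualise by dividing by T: 0.0021943 / (41/365) = 0.019535 → 1.95%.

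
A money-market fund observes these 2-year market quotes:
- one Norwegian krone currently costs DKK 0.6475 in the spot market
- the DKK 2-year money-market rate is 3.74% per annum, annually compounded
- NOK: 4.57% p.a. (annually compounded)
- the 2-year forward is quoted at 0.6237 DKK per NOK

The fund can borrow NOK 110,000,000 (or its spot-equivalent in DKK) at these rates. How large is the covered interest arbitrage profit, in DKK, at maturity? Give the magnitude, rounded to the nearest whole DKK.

DKK 1,631,292

T = 2 years.
Keep in NOK, deliver into the forward: 110,000,000·1.09348849·0.6237 = DKK 75,020,964.83.
Swap to DKK now, deposit: 110,000,000·0.6475·1.07619876 = DKK 76,652,256.68.
The quoted forward undervalues NOK, so borrow NOK, convert to DKK at spot, deposit the DKK at 3.74%, and buy NOK forward at 0.6237 to cover the loan.
Arbitrage profit = |75,020,964.83 − 76,652,256.68| = DKK 1,631,292.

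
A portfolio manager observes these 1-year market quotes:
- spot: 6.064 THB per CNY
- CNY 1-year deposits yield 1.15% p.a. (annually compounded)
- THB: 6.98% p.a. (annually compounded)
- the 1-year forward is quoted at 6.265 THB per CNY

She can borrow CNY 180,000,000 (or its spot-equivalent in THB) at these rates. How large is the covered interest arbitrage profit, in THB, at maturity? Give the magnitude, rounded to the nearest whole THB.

T = 1 year.
Keep in CNY, deliver into the forward: 180,000,000·1.011500·6.265 = THB 1,140,668,550.00.
Swap to THB now, deposit: 180,000,000·6.064·1.069800 = THB 1,167,708,096.00.
The quoted forward undervalues CNY, so borrow CNY, convert to THB at spot, deposit the THB at 6.98%, and buy CNY forward at 6.265 to cover the loan.
Profit = 1,167,708,096.00 − 1,140,668,550.00 = THB 27,039,546.

THB 27,039,546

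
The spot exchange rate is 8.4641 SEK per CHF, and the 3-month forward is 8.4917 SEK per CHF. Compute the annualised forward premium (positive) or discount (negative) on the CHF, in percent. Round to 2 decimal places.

T = 3/12 years.
CHF trades forward at +0.32608% vs spot over the period.
Annualise by dividing by T: 0.0032608 / (3/12) = 0.013043 → 1.30%.

+1.30%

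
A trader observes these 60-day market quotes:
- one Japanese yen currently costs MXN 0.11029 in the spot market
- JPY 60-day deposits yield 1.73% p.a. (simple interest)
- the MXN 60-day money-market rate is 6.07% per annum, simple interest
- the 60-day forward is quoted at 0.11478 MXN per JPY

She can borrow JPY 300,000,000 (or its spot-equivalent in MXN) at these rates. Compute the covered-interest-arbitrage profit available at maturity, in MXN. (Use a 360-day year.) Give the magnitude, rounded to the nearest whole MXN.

T = 60/360 years.
Keep in JPY, deliver into the forward: 300,000,000·1.0028833333·0.11478 = MXN 34,533,284.70.
Swap to MXN now, deposit: 300,000,000·0.11029·1.0101166667 = MXN 33,421,730.15.
The quoted forward overvalues JPY, so borrow MXN, buy JPY at spot, deposit the JPY at 1.73%, and sell the proceeds forward at 0.11478.
Profit = 34,533,284.70 − 33,421,730.15 = MXN 1,111,555.

MXN 1,111,555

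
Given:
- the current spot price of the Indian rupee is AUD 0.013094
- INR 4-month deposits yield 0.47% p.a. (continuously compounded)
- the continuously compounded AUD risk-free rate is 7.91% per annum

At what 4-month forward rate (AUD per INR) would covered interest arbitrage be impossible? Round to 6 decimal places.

T = 4/12 years.
AUD accumulates by e^(0.0791×4/12) = 1.0267173.
Growth of 1 INR over T: e^(0.0047×4/12) = 1.0015679.
CIP: F = S · (grow AUD)/(grow INR) = 0.013094 × 1.0267173/1.0015679 = 0.01342279 AUD per INR.

0.013423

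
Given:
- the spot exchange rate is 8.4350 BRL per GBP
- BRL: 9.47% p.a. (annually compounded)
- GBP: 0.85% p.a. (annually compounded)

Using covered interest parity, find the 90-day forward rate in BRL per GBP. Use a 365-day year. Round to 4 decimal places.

8.6073

T = 90/365 years.
Growth of 1 BRL over T: (1 + 0.0947)^(90/365) = 1.022561.
GBP accumulates by (1 + 0.0085)^(90/365) = 1.0020892.
So F = 8.435 × 1.022561 / 1.0020892 = 8.607320 (BRL/GBP).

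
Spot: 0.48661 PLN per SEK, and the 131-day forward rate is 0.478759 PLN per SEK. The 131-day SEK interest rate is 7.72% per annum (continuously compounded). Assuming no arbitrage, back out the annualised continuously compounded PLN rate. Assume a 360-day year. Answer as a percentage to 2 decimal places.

3.25%

T = 131/360 years.
F/S = 0.478759/0.48661 = 0.9838659 = (growth of PLN) / (growth of SEK).
The SEK side grows by e^(0.0772×131/360) = 1.0284905.
Hence g_PLN = 1.0118967.
Take logs: ln 1.0118967 / (131/360) = 0.032500, so 3.25%.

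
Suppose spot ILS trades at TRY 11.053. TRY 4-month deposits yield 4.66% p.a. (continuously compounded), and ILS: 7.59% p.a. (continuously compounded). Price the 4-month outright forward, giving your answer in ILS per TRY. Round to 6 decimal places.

0.091361

T = 4/12 years.
Growth of 1 TRY over T: e^(0.0466×4/12) = 1.0156546.
ILS accumulates by e^(0.0759×4/12) = 1.0256228.
So F = 11.053 × 1.0156546 / 1.0256228 = 10.94557 (TRY/ILS).
Quoted the other way: 1/10.94557 = 0.091361 ILS per TRY.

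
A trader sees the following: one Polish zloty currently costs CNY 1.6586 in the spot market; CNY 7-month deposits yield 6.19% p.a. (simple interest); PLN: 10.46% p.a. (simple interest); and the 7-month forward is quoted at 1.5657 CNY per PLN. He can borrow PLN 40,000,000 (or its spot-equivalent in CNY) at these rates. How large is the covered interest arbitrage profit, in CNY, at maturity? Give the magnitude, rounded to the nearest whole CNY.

T = 7/12 years.
Route A — deposit PLN, sell forward: 40,000,000 × 1.0610166667 × 1.5657 = CNY 66,449,351.80.
Route B — convert at spot, deposit CNY: 40,000,000 × 1.6586 × 1.0361083333 = CNY 68,739,571.26.
The quoted forward undervalues PLN, so borrow PLN, convert to CNY at spot, deposit the CNY at 6.19%, and buy PLN forward at 1.5657 to cover the loan.
Arbitrage profit = |66,449,351.80 − 68,739,571.26| = CNY 2,290,219.

CNY 2,290,219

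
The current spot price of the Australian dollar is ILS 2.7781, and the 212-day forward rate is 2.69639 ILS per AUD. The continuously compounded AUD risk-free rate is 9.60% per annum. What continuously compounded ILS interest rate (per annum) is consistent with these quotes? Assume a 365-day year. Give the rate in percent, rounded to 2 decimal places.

T = 212/365 years.
CIP gives F = S · g_ILS/g_AUD, so g_ILS/g_AUD = 2.69639/2.7781 = 0.9705878.
AUD growth factor: e^(0.0960×212/365) = 1.0573427.
That pins the ILS growth at 1.0262439.
Take logs: ln 1.0262439 / (212/365) = 0.044601, so 4.46%.

4.46%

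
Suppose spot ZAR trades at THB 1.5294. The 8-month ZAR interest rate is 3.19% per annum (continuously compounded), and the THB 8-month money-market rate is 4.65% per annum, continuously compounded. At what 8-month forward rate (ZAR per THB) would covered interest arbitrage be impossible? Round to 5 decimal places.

T = 8/12 years.
THB accumulates by e^(0.0465×8/12) = 1.0314855.
Growth of 1 ZAR over T: e^(0.0319×8/12) = 1.0214944.
Forward (THB per ZAR) = 1.5294 × 1.0314855 / 1.0214944 = 1.544359.
Quoted the other way: 1/1.544359 = 0.64752 ZAR per THB.

0.64752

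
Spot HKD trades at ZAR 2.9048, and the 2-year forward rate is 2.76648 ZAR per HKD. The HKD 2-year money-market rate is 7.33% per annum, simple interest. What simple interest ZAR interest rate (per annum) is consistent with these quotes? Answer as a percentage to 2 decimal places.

4.60%

T = 2 years.
CIP gives F = S · g_ZAR/g_HKD, so g_ZAR/g_HKD = 2.76648/2.9048 = 0.9523823.
The HKD side grows by 1 + 0.0733×2 = 1.146600.
So the ZAR growth factor = 1.0920015.
(1.0920015 − 1)/T = 0.046001, i.e. 4.60%.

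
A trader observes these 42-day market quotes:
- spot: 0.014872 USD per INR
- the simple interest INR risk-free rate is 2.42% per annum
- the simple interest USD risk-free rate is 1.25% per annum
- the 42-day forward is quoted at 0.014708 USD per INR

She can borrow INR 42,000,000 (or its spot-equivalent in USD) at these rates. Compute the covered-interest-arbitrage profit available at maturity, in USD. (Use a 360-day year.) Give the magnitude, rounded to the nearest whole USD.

USD 6,055

T = 42/360 years.
Keep in INR, deliver into the forward: 42,000,000·1.00282333·0.014708 = USD 619,480.07.
Swap to USD now, deposit: 42,000,000·0.014872·1.00145833 = USD 625,534.91.
The quoted forward undervalues INR, so borrow INR, convert to USD at spot, deposit the USD at 1.25%, and buy INR forward at 0.014708 to cover the loan.
Profit = 625,534.91 − 619,480.07 = USD 6,055.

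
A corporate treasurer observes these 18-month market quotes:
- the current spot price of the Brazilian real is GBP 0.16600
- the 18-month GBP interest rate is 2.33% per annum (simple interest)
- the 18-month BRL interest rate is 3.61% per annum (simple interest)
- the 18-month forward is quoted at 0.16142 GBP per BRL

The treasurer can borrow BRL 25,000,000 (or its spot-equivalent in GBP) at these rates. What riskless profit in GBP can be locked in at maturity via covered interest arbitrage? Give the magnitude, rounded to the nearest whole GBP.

T = 18/12 years.
Invest the BRL and cover forward: 25,000,000 × 1.054150 × 0.16142 = GBP 4,254,022.33.
Convert at spot and invest in GBP: 25,000,000 × 0.16600 × 1.034950 = GBP 4,295,042.50.
The quoted forward undervalues BRL, so borrow BRL, convert to GBP at spot, deposit the GBP at 2.33%, and buy BRL forward at 0.16142 to cover the loan.
Profit = 4,295,042.50 − 4,254,022.33 = GBP 41,020.

GBP 41,020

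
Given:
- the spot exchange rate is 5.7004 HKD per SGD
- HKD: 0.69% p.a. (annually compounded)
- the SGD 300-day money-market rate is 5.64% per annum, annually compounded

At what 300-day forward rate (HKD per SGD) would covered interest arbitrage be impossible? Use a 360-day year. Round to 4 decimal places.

T = 300/360 years.
HKD growth factor: (1 + 0.0069)^(300/360) = 1.0057467.
SGD accumulates by (1 + 0.0564)^(300/360) = 1.0467838.
CIP: F = S · (grow HKD)/(grow SGD) = 5.7004 × 1.0057467/1.0467838 = 5.476927 HKD per SGD.

5.4769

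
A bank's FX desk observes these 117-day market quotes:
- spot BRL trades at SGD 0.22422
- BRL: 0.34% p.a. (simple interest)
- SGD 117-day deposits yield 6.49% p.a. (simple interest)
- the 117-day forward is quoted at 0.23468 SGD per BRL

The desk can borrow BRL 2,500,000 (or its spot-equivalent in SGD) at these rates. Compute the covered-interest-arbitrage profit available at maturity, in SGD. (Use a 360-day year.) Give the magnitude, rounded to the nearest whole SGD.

T = 117/360 years.
Route A — deposit BRL, sell forward: 2,500,000 × 1.001105 × 0.23468 = SGD 587,348.30.
Route B — convert at spot, deposit SGD: 2,500,000 × 0.22422 × 1.0210925 = SGD 572,373.40.
The quoted forward overvalues BRL, so borrow SGD, buy BRL at spot, deposit the BRL at 0.34%, and sell the proceeds forward at 0.23468.
Arbitrage profit = |587,348.30 − 572,373.40| = SGD 14,975.

SGD 14,975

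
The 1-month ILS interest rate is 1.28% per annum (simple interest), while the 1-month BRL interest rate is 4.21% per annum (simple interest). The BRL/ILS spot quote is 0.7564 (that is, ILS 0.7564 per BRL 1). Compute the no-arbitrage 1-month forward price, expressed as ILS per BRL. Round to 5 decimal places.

0.75456

T = 1/12 years.
Growth of 1 ILS over T: 1 + 0.0128×1/12 = 1.0010667.
Growth of 1 BRL over T: 1 + 0.0421×1/12 = 1.0035083.
Forward (ILS per BRL) = 0.7564 × 1.0010667 / 1.0035083 = 0.7545596.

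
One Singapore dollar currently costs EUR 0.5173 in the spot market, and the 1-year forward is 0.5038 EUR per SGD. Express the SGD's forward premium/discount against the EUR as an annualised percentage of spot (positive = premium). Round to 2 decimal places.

-2.61%

T = 1 year.
SGD trades forward at -2.60970% vs spot over the period.
Annualise by dividing by T: -0.0260970 / 1 = -0.026097 → -2.61%.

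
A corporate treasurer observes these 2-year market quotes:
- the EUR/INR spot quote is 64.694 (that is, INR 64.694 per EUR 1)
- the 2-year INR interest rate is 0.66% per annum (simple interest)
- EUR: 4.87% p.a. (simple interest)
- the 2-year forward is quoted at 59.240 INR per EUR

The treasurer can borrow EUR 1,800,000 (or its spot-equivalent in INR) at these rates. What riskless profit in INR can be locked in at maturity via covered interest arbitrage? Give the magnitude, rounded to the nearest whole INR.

INR 968,373

T = 2 years.
Invest the EUR and cover forward: 1,800,000 × 1.097400 × 59.240 = INR 117,017,956.80.
Convert at spot and invest in INR: 1,800,000 × 64.694 × 1.013200 = INR 117,986,329.44.
The quoted forward undervalues EUR, so borrow EUR, convert to INR at spot, deposit the INR at 0.66%, and buy EUR forward at 59.240 to cover the loan.
Arbitrage profit = |117,017,956.80 − 117,986,329.44| = INR 968,373.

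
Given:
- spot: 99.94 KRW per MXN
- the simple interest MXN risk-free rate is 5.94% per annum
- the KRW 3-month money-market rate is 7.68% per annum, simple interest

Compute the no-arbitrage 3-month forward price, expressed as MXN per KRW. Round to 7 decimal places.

0.0099633

T = 3/12 years.
KRW accumulates by 1 + 0.0768×3/12 = 1.019200.
MXN accumulates by 1 + 0.0594×3/12 = 1.014850.
So F = 99.94 × 1.019200 / 1.014850 = 100.3684 (KRW/MXN).
Invert for MXN per KRW: 1 / 100.3684 = 0.0099633.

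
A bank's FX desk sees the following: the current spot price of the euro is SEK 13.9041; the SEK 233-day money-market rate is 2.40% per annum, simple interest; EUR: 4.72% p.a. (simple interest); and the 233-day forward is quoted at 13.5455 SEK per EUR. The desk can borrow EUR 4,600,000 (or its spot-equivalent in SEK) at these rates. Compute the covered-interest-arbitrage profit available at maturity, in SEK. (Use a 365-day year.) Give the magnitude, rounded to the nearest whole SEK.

SEK 752,040

T = 233/365 years.
Route A — deposit EUR, sell forward: 4,600,000 × 1.030130411 × 13.5455 = SEK 64,186,704.82.
Route B — convert at spot, deposit SEK: 4,600,000 × 13.9041 × 1.0153205479 = SEK 64,938,744.78.
The quoted forward undervalues EUR, so borrow EUR, convert to SEK at spot, deposit the SEK at 2.40%, and buy EUR forward at 13.5455 to cover the loan.
Arbitrage profit = |64,186,704.82 − 64,938,744.78| = SEK 752,040.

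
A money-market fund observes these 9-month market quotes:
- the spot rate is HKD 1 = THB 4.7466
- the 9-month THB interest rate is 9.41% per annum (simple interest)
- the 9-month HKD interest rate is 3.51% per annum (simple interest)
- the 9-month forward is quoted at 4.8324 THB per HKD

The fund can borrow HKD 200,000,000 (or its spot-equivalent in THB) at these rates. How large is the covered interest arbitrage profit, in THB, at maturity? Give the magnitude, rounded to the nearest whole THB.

T = 9/12 years.
Invest the HKD and cover forward: 200,000,000 × 1.026325 × 4.8324 = THB 991,922,586.00.
Convert at spot and invest in THB: 200,000,000 × 4.7466 × 1.070575 = THB 1,016,318,259.00.
The quoted forward undervalues HKD, so borrow HKD, convert to THB at spot, deposit the THB at 9.41%, and buy HKD forward at 4.8324 to cover the loan.
Profit = 1,016,318,259.00 − 991,922,586.00 = THB 24,395,673.

THB 24,395,673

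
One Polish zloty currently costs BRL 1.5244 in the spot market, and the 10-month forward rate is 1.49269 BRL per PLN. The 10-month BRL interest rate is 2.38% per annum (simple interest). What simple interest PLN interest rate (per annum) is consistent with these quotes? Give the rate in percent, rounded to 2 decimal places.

T = 10/12 years.
By CIP, F/S equals the BRL-to-PLN growth ratio: 1.49269/1.5244 = 0.9791984.
The BRL side grows by 1 + 0.0238×10/12 = 1.0198333.
Hence g_PLN = 1.0414981.
r = (1.0414981 − 1)/(10/12) = 0.049798 → 4.98%.

4.98%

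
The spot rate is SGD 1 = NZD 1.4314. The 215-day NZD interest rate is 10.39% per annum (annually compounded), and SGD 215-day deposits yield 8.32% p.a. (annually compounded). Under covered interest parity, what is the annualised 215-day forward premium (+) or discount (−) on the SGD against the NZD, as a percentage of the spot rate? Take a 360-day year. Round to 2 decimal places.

+1.90%

T = 215/360 years.
CIP forward (NZD per SGD) = 1.4314 × 1.0608124/1.0488872 = 1.4476741.
(F − S)/S ÷ T = (1.4476741 − 1.4314)/1.4314/(215/360) = 0.019037 → 1.90%.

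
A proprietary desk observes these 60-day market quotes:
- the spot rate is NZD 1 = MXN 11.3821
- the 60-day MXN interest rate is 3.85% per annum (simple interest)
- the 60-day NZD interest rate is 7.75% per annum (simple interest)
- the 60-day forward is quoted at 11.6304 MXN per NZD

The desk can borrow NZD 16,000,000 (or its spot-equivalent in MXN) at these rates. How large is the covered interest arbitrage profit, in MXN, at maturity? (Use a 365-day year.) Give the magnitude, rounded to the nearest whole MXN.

MXN 5,190,935

T = 60/365 years.
Invest the NZD and cover forward: 16,000,000 × 1.01273972603 × 11.6304 = MXN 188,457,089.75.
Convert at spot and invest in MXN: 16,000,000 × 11.3821 × 1.00632876712 = MXN 183,266,154.56.
The quoted forward overvalues NZD, so borrow MXN, buy NZD at spot, deposit the NZD at 7.75%, and sell the proceeds forward at 11.6304.
Profit = 188,457,089.75 − 183,266,154.56 = MXN 5,190,935.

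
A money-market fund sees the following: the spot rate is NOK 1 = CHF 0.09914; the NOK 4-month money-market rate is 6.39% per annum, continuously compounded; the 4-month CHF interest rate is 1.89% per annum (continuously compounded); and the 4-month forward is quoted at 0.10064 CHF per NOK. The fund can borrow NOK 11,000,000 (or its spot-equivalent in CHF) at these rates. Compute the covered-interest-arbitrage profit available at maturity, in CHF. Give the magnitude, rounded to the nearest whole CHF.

T = 4/12 years.
Keep in NOK, deliver into the forward: 11,000,000·1.021528464·0.10064 = CHF 1,130,872.87.
Swap to CHF now, deposit: 11,000,000·0.09914·1.006319887 = CHF 1,097,432.09.
The quoted forward overvalues NOK, so borrow CHF, buy NOK at spot, deposit the NOK at 6.39%, and sell the proceeds forward at 0.10064.
Profit = 1,130,872.87 − 1,097,432.09 = CHF 33,441.

CHF 33,441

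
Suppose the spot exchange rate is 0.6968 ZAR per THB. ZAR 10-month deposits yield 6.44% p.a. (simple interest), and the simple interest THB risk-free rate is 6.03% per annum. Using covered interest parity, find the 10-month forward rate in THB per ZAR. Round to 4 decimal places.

1.4305

T = 10/12 years.
ZAR growth factor: 1 + 0.0644×10/12 = 1.0536667.
THB accumulates by 1 + 0.0603×10/12 = 1.050250.
CIP: F = S · (grow ZAR)/(grow THB) = 0.6968 × 1.0536667/1.050250 = 0.6990668 ZAR per THB.
Invert for THB per ZAR: 1 / 0.6990668 = 1.4305.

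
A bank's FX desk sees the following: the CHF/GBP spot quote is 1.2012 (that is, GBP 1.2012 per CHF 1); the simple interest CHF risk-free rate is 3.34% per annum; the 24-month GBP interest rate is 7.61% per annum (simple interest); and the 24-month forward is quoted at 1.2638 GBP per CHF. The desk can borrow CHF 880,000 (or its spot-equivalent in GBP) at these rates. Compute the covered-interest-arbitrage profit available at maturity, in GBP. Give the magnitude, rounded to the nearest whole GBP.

T = 2 years.
Invest the CHF and cover forward: 880,000 × 1.066800 × 1.2638 = GBP 1,186,435.22.
Convert at spot and invest in GBP: 880,000 × 1.2012 × 1.152200 = GBP 1,217,939.92.
The quoted forward undervalues CHF, so borrow CHF, convert to GBP at spot, deposit the GBP at 7.61%, and buy CHF forward at 1.2638 to cover the loan.
Profit = 1,217,939.92 − 1,186,435.22 = GBP 31,505.

GBP 31,505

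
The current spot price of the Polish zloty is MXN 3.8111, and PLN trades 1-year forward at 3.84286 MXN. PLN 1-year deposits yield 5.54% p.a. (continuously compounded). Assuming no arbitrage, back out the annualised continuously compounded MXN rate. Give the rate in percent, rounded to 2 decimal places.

6.37%

T = 1 year.
By CIP, F/S equals the MXN-to-PLN growth ratio: 3.84286/3.8111 = 1.0083336.
The PLN side grows by e^(0.0554×1) = 1.0569633.
Hence g_MXN = 1.0657716.
r = ln(1.0657716)/1 = 0.063699 → 6.37%.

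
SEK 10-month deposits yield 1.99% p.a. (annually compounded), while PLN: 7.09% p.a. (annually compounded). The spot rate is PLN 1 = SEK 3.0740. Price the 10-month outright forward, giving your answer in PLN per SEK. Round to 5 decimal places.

0.33881

T = 10/12 years.
SEK accumulates by (1 + 0.0199)^(10/12) = 1.016556.
PLN growth factor: (1 + 0.0709)^(10/12) = 1.0587435.
CIP: F = S · (grow SEK)/(grow PLN) = 3.074 × 1.016556/1.0587435 = 2.951511 SEK per PLN.
Quoted the other way: 1/2.951511 = 0.33881 PLN per SEK.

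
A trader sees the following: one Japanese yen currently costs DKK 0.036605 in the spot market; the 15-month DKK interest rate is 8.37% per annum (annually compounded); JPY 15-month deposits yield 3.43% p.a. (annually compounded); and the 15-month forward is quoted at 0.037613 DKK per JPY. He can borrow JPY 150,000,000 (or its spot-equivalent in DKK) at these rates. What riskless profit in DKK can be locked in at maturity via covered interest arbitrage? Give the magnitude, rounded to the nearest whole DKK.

T = 15/12 years.
Keep in JPY, deliver into the forward: 150,000,000·1.043057273·0.037613 = DKK 5,884,876.98.
Swap to DKK now, deposit: 150,000,000·0.036605·1.105697536 = DKK 6,071,108.75.
The quoted forward undervalues JPY, so borrow JPY, convert to DKK at spot, deposit the DKK at 8.37%, and buy JPY forward at 0.037613 to cover the loan.
Profit = 6,071,108.75 − 5,884,876.98 = DKK 186,232.

DKK 186,232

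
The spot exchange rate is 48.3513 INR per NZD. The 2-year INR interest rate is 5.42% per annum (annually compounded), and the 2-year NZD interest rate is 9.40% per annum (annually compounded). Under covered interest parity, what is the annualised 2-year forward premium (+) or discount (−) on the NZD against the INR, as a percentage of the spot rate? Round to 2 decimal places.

T = 2 years.
CIP forward (INR per NZD) = 48.3513 × 1.1113376/1.196836 = 44.8972271.
(F − S)/S ÷ T = (44.8972271 − 48.3513)/48.3513/2 = -0.035719 → -3.57%.

-3.57%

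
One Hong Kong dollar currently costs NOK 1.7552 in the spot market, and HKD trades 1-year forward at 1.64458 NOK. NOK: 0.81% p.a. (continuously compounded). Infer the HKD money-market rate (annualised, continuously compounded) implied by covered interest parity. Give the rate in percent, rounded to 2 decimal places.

7.32%

T = 1 year.
By CIP, F/S equals the NOK-to-HKD growth ratio: 1.64458/1.7552 = 0.9369758.
NOK growth factor: e^(0.0081×1) = 1.0081329.
Hence g_HKD = 1.0759434.
Take logs: ln 1.0759434 / 1 = 0.073198, so 7.32%.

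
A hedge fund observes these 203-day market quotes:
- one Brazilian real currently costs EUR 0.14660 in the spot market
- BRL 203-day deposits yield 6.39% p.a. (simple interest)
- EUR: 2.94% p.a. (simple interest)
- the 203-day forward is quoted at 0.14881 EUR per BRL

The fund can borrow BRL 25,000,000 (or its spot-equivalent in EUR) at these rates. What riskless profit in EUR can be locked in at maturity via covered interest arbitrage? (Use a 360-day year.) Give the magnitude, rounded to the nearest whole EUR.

EUR 128,540

T = 203/360 years.
Keep in BRL, deliver into the forward: 25,000,000·1.0360325·0.14881 = EUR 3,854,299.91.
Swap to EUR now, deposit: 25,000,000·0.14660·1.016578333 = EUR 3,725,759.59.
The quoted forward overvalues BRL, so borrow EUR, buy BRL at spot, deposit the BRL at 6.39%, and sell the proceeds forward at 0.14881.
The gap between the two covered legs is EUR 128,540.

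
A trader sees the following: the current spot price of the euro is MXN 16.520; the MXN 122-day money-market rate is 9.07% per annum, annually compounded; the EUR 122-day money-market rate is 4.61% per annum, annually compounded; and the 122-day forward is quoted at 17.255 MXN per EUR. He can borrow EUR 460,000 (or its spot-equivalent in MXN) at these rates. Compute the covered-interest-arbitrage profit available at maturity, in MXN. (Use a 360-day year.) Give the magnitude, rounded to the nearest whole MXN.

MXN 233,353

T = 122/360 years.
Route A — deposit EUR, sell forward: 460,000 × 1.015390605 × 17.255 = MXN 8,059,459.85.
Route B — convert at spot, deposit MXN: 460,000 × 16.520 × 1.029859339 = MXN 7,826,107.09.
The quoted forward overvalues EUR, so borrow MXN, buy EUR at spot, deposit the EUR at 4.61%, and sell the proceeds forward at 17.255.
The gap between the two covered legs is MXN 233,353.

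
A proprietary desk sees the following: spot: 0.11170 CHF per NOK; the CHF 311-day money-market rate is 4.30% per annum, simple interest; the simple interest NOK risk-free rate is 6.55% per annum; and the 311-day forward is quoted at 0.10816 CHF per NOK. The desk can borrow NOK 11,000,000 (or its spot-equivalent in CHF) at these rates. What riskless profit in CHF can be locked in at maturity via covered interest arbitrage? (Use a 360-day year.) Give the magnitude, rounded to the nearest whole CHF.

T = 311/360 years.
Keep in NOK, deliver into the forward: 11,000,000·1.056584722·0.10816 = CHF 1,257,082.24.
Swap to CHF now, deposit: 11,000,000·0.11170·1.037147222 = CHF 1,274,342.79.
The quoted forward undervalues NOK, so borrow NOK, convert to CHF at spot, deposit the CHF at 4.30%, and buy NOK forward at 0.10816 to cover the loan.
The gap between the two covered legs is CHF 17,261.

CHF 17,261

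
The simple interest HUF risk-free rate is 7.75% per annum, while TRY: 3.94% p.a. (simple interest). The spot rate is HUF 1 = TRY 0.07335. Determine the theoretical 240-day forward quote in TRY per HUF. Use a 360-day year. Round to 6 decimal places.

T = 240/360 years.
TRY growth factor: 1 + 0.0394×240/360 = 1.0262667.
Growth of 1 HUF over T: 1 + 0.0775×240/360 = 1.0516667.
So F = 0.07335 × 1.0262667 / 1.0516667 = 0.07157844 (TRY/HUF).

0.071578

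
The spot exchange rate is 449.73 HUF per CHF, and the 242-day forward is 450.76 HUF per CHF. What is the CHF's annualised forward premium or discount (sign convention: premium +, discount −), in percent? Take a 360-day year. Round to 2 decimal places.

+0.34%

T = 242/360 years.
Period premium: (450.76 − 449.73)/449.73 = 0.0022903.
×(1/T) gives 0.34% p.a.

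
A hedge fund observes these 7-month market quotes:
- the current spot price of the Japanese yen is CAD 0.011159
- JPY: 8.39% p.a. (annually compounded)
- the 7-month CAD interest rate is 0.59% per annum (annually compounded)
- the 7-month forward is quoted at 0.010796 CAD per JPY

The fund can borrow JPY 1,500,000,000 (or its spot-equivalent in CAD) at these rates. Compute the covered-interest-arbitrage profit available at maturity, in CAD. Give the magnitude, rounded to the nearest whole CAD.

T = 7/12 years.
Invest the JPY and cover forward: 1,500,000,000 × 1.0481184747 × 0.010796 = CAD 16,973,230.58.
Convert at spot and invest in CAD: 1,500,000,000 × 0.011159 × 1.003437448 = CAD 16,796,037.72.
The quoted forward overvalues JPY, so borrow CAD, buy JPY at spot, deposit the JPY at 8.39%, and sell the proceeds forward at 0.010796.
Profit = 16,973,230.58 − 16,796,037.72 = CAD 177,193.

CAD 177,193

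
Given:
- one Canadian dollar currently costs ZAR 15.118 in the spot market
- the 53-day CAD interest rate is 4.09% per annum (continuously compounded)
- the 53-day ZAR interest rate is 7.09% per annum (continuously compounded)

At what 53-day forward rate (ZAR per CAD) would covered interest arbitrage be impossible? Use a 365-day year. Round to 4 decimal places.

T = 53/365 years.
ZAR accumulates by e^(0.0709×53/365) = 1.01034825.
Growth of 1 CAD over T: e^(0.0409×53/365) = 1.00595657.
So F = 15.118 × 1.01034825 / 1.00595657 = 15.184000 (ZAR/CAD).

15.1840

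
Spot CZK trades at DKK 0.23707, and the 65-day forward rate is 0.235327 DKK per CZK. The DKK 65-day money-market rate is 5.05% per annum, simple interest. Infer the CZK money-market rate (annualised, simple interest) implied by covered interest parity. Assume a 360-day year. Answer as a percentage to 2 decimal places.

9.19%

T = 65/360 years.
F/S = 0.235327/0.23707 = 0.9926477 = (growth of DKK) / (growth of CZK).
DKK growth factor: 1 + 0.0505×65/360 = 1.0091181.
That pins the CZK growth at 1.0165924.
(1.0165924 − 1)/T = 0.091896, i.e. 9.19%.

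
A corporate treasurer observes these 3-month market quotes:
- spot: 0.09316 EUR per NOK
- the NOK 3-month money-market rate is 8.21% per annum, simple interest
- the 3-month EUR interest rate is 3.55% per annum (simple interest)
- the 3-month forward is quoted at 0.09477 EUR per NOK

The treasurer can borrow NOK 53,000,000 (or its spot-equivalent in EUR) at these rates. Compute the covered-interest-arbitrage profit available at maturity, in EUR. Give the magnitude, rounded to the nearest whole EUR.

EUR 144,603

T = 3/12 years.
Route A — deposit NOK, sell forward: 53,000,000 × 1.020525 × 0.09477 = EUR 5,125,903.18.
Route B — convert at spot, deposit EUR: 53,000,000 × 0.09316 × 1.008875 = EUR 4,981,300.14.
The quoted forward overvalues NOK, so borrow EUR, buy NOK at spot, deposit the NOK at 8.21%, and sell the proceeds forward at 0.09477.
Arbitrage profit = |5,125,903.18 − 4,981,300.14| = EUR 144,603.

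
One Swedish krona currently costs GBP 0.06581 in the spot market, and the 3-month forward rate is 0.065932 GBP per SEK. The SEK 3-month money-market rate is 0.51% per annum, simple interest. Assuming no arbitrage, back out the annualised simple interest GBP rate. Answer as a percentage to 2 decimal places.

1.25%

T = 3/12 years.
F/S = 0.065932/0.06581 = 1.0018538 = (growth of GBP) / (growth of SEK).
SEK growth factor: 1 + 0.0051×3/12 = 1.001275.
Hence g_GBP = 1.0031312.
r = (1.0031312 − 1)/(3/12) = 0.012525 → 1.25%.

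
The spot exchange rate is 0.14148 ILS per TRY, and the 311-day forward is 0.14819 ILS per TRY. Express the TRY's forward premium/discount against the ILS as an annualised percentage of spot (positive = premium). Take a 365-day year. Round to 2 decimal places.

T = 311/365 years.
(F − S)/S = (0.14819 − 0.14148)/0.14148 = 0.0474272.
Per annum: 0.0474272 / (311/365) = 0.055662 = 5.57%.

+5.57%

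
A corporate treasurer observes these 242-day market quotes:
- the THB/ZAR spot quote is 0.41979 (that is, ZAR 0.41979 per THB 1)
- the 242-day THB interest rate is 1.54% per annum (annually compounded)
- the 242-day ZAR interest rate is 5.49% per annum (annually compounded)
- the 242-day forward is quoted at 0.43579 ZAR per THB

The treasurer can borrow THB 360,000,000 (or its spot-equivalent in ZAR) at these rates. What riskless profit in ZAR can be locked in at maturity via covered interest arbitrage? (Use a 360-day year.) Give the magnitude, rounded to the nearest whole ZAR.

ZAR 1,851,784

T = 242/360 years.
Invest the THB and cover forward: 360,000,000 × 1.01032627087 × 0.43579 = ZAR 158,504,430.81.
Convert at spot and invest in ZAR: 360,000,000 × 0.41979 × 1.03658076688 = ZAR 156,652,646.45.
The quoted forward overvalues THB, so borrow ZAR, buy THB at spot, deposit the THB at 1.54%, and sell the proceeds forward at 0.43579.
The gap between the two covered legs is ZAR 1,851,784.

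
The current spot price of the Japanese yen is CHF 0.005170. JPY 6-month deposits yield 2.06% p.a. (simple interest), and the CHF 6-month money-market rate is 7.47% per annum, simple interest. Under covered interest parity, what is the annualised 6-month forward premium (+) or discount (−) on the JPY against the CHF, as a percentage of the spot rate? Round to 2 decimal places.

T = 6/12 years.
CIP forward (CHF per JPY) = 0.00517 × 1.037350/1.010300 = 0.005308423.
(F − S)/S ÷ T = (0.005308423 − 0.00517)/0.00517/(6/12) = 0.053549 → 5.35%.

+5.35%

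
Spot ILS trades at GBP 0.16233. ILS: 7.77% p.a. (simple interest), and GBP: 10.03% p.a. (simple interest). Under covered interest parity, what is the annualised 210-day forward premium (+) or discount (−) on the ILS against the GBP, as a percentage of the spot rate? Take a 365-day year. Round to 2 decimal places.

+2.16%

T = 210/365 years.
CIP forward (GBP per ILS) = 0.16233 × 1.0577068/1.0447041 = 0.16435041.
Annualised premium = (F − S)/S × (1/T) = (0.16435041 − 0.16233)/0.16233 ÷ (210/365) = 2.16%.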